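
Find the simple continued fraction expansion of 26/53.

[0; 2, 26]

Run the Euclidean algorithm on 26 and 53; the successive quotients are the partial quotients a_0, a_1, ... (each step inverts the fractional part left over by the previous one):
  26 = 0*53 + 26, so a_0 = 0.
  53 = 2*26 + 1, so a_1 = 2.
  26 = 26*1 + 0, so a_2 = 26.
The remainder reaches 0 after 3 divisions, so the expansion has 3 partial quotients, read off in order.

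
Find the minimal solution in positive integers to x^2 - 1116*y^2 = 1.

(x, y) = (4620799, 138320)

First expand sqrt(1116) as a continued fraction. With x_i = (sqrt(1116) + m_i)/d_i and (m_0, d_0) = (0, 1): a_0 = floor(sqrt(1116)) = 33, since 33^2 = 1089 <= 1116 < 1156 = 34^2.
Iterate m_{i+1} = d_i*a_i - m_i, d_{i+1} = (1116 - m_{i+1}^2)/d_i, a_{i+1} = floor((a_0 + m_{i+1})/d_{i+1}):
  m_1 = 1*33 - 0 = 33, d_1 = (1116 - 33^2)/1 = 27/1 = 27, a_1 = floor((33 + 33)/27) = 2.
  m_2 = 27*2 - 33 = 21, d_2 = (1116 - 21^2)/27 = 675/27 = 25, a_2 = floor((33 + 21)/25) = 2.
  m_3 = 25*2 - 21 = 29, d_3 = (1116 - 29^2)/25 = 275/25 = 11, a_3 = floor((33 + 29)/11) = 5.
  m_4 = 11*5 - 29 = 26, d_4 = (1116 - 26^2)/11 = 440/11 = 40, a_4 = floor((33 + 26)/40) = 1.
  m_5 = 40*1 - 26 = 14, d_5 = (1116 - 14^2)/40 = 920/40 = 23, a_5 = floor((33 + 14)/23) = 2.
  m_6 = 23*2 - 14 = 32, d_6 = (1116 - 32^2)/23 = 92/23 = 4, a_6 = floor((33 + 32)/4) = 16.
  m_7 = 4*16 - 32 = 32, d_7 = (1116 - 32^2)/4 = 92/4 = 23, a_7 = floor((33 + 32)/23) = 2.
  m_8 = 23*2 - 32 = 14, d_8 = (1116 - 14^2)/23 = 920/23 = 40, a_8 = floor((33 + 14)/40) = 1.
  m_9 = 40*1 - 14 = 26, d_9 = (1116 - 26^2)/40 = 440/40 = 11, a_9 = floor((33 + 26)/11) = 5.
  m_10 = 11*5 - 26 = 29, d_10 = (1116 - 29^2)/11 = 275/11 = 25, a_10 = floor((33 + 29)/25) = 2.
  m_11 = 25*2 - 29 = 21, d_11 = (1116 - 21^2)/25 = 675/25 = 27, a_11 = floor((33 + 21)/27) = 2.
  m_12 = 27*2 - 21 = 33, d_12 = (1116 - 33^2)/27 = 27/27 = 1, a_12 = floor((33 + 33)/1) = 66.
  m_13 = 1*66 - 33 = 33, d_13 = (1116 - 33^2)/1 = 27/1 = 27: (m_13, d_13) = (m_1, d_1) = (33, 27), so from here the quotients repeat a_1, ..., a_12; the period length is 12.
So sqrt(1116) = [33; (2, 2, 5, 1, 2, 16, 2, 1, 5, 2, 2, 66)] with period length k = 12.
k is even, so the fundamental solution of x^2 - 1116y^2 = 1 is (p_{k-1}, q_{k-1}) = (p_11, q_11); compute convergents through index 11.
Convergents (p_i = a_i*p_{i-1} + p_{i-2}, q_i = a_i*q_{i-1} + q_{i-2} with p_{-2}=0, p_{-1}=1, q_{-2}=1, q_{-1}=0):
  i=0: a_0=33, p_0 = 33*1 + 0 = 33, q_0 = 33*0 + 1 = 1.
  i=1: a_1=2, p_1 = 2*33 + 1 = 67, q_1 = 2*1 + 0 = 2.
  i=2: a_2=2, p_2 = 2*67 + 33 = 167, q_2 = 2*2 + 1 = 5.
  i=3: a_3=5, p_3 = 5*167 + 67 = 902, q_3 = 5*5 + 2 = 27.
  i=4: a_4=1, p_4 = 1*902 + 167 = 1069, q_4 = 1*27 + 5 = 32.
  i=5: a_5=2, p_5 = 2*1069 + 902 = 3040, q_5 = 2*32 + 27 = 91.
  i=6: a_6=16, p_6 = 16*3040 + 1069 = 49709, q_6 = 16*91 + 32 = 1488.
  i=7: a_7=2, p_7 = 2*49709 + 3040 = 102458, q_7 = 2*1488 + 91 = 3067.
  i=8: a_8=1, p_8 = 1*102458 + 49709 = 152167, q_8 = 1*3067 + 1488 = 4555.
  i=9: a_9=5, p_9 = 5*152167 + 102458 = 863293, q_9 = 5*4555 + 3067 = 25842.
  i=10: a_10=2, p_10 = 2*863293 + 152167 = 1878753, q_10 = 2*25842 + 4555 = 56239.
  i=11: a_11=2, p_11 = 2*1878753 + 863293 = 4620799, q_11 = 2*56239 + 25842 = 138320.
Check: 4620799^2 - 1116*138320^2 = 21351783398401 - 21351783398400 = 1, so (x, y) = (4620799, 138320) solves the equation, and by the theorem it is the least positive solution.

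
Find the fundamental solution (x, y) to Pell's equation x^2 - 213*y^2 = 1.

First expand sqrt(213) as a continued fraction. With x_i = (sqrt(213) + m_i)/d_i and (m_0, d_0) = (0, 1): a_0 = floor(sqrt(213)) = 14, since 14^2 = 196 <= 213 < 225 = 15^2.
Iterate m_{i+1} = d_i*a_i - m_i, d_{i+1} = (213 - m_{i+1}^2)/d_i, a_{i+1} = floor((a_0 + m_{i+1})/d_{i+1}):
  m_1 = 1*14 - 0 = 14, d_1 = (213 - 14^2)/1 = 17/1 = 17, a_1 = floor((14 + 14)/17) = 1.
  m_2 = 17*1 - 14 = 3, d_2 = (213 - 3^2)/17 = 204/17 = 12, a_2 = floor((14 + 3)/12) = 1.
  m_3 = 12*1 - 3 = 9, d_3 = (213 - 9^2)/12 = 132/12 = 11, a_3 = floor((14 + 9)/11) = 2.
  m_4 = 11*2 - 9 = 13, d_4 = (213 - 13^2)/11 = 44/11 = 4, a_4 = floor((14 + 13)/4) = 6.
  m_5 = 4*6 - 13 = 11, d_5 = (213 - 11^2)/4 = 92/4 = 23, a_5 = floor((14 + 11)/23) = 1.
  m_6 = 23*1 - 11 = 12, d_6 = (213 - 12^2)/23 = 69/23 = 3, a_6 = floor((14 + 12)/3) = 8.
  m_7 = 3*8 - 12 = 12, d_7 = (213 - 12^2)/3 = 69/3 = 23, a_7 = floor((14 + 12)/23) = 1.
  m_8 = 23*1 - 12 = 11, d_8 = (213 - 11^2)/23 = 92/23 = 4, a_8 = floor((14 + 11)/4) = 6.
  m_9 = 4*6 - 11 = 13, d_9 = (213 - 13^2)/4 = 44/4 = 11, a_9 = floor((14 + 13)/11) = 2.
  m_10 = 11*2 - 13 = 9, d_10 = (213 - 9^2)/11 = 132/11 = 12, a_10 = floor((14 + 9)/12) = 1.
  m_11 = 12*1 - 9 = 3, d_11 = (213 - 3^2)/12 = 204/12 = 17, a_11 = floor((14 + 3)/17) = 1.
  m_12 = 17*1 - 3 = 14, d_12 = (213 - 14^2)/17 = 17/17 = 1, a_12 = floor((14 + 14)/1) = 28.
  m_13 = 1*28 - 14 = 14, d_13 = (213 - 14^2)/1 = 17/1 = 17: (m_13, d_13) = (m_1, d_1) = (14, 17), so from here the quotients repeat a_1, ..., a_12; the period length is 12.
So sqrt(213) = [14; (1, 1, 2, 6, 1, 8, 1, 6, 2, 1, 1, 28)] with period length k = 12.
k is even, so the fundamental solution of x^2 - 213y^2 = 1 is (p_{k-1}, q_{k-1}) = (p_11, q_11); compute convergents through index 11.
Convergents (p_i = a_i*p_{i-1} + p_{i-2}, q_i = a_i*q_{i-1} + q_{i-2} with p_{-2}=0, p_{-1}=1, q_{-2}=1, q_{-1}=0):
  i=0: a_0=14, p_0 = 14*1 + 0 = 14, q_0 = 14*0 + 1 = 1.
  i=1: a_1=1, p_1 = 1*14 + 1 = 15, q_1 = 1*1 + 0 = 1.
  i=2: a_2=1, p_2 = 1*15 + 14 = 29, q_2 = 1*1 + 1 = 2.
  i=3: a_3=2, p_3 = 2*29 + 15 = 73, q_3 = 2*2 + 1 = 5.
  i=4: a_4=6, p_4 = 6*73 + 29 = 467, q_4 = 6*5 + 2 = 32.
  i=5: a_5=1, p_5 = 1*467 + 73 = 540, q_5 = 1*32 + 5 = 37.
  i=6: a_6=8, p_6 = 8*540 + 467 = 4787, q_6 = 8*37 + 32 = 328.
  i=7: a_7=1, p_7 = 1*4787 + 540 = 5327, q_7 = 1*328 + 37 = 365.
  i=8: a_8=6, p_8 = 6*5327 + 4787 = 36749, q_8 = 6*365 + 328 = 2518.
  i=9: a_9=2, p_9 = 2*36749 + 5327 = 78825, q_9 = 2*2518 + 365 = 5401.
  i=10: a_10=1, p_10 = 1*78825 + 36749 = 115574, q_10 = 1*5401 + 2518 = 7919.
  i=11: a_11=1, p_11 = 1*115574 + 78825 = 194399, q_11 = 1*7919 + 5401 = 13320.
Check: 194399^2 - 213*13320^2 = 37790971201 - 37790971200 = 1, so (x, y) = (194399, 13320) solves the equation, and by the theorem it is the least positive solution.

(x, y) = (194399, 13320)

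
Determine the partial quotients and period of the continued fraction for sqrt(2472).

Write x_i = (sqrt(2472) + m_i)/d_i with (m_0, d_0) = (0, 1). a_0 = floor(sqrt(2472)) = 49, since 49^2 = 2401 <= 2472 < 2500 = 50^2.
Iterate m_{i+1} = d_i*a_i - m_i, d_{i+1} = (2472 - m_{i+1}^2)/d_i, a_{i+1} = floor((a_0 + m_{i+1})/d_{i+1}):
  m_1 = 1*49 - 0 = 49, d_1 = (2472 - 49^2)/1 = 71/1 = 71, a_1 = floor((49 + 49)/71) = 1.
  m_2 = 71*1 - 49 = 22, d_2 = (2472 - 22^2)/71 = 1988/71 = 28, a_2 = floor((49 + 22)/28) = 2.
  m_3 = 28*2 - 22 = 34, d_3 = (2472 - 34^2)/28 = 1316/28 = 47, a_3 = floor((49 + 34)/47) = 1.
  m_4 = 47*1 - 34 = 13, d_4 = (2472 - 13^2)/47 = 2303/47 = 49, a_4 = floor((49 + 13)/49) = 1.
  m_5 = 49*1 - 13 = 36, d_5 = (2472 - 36^2)/49 = 1176/49 = 24, a_5 = floor((49 + 36)/24) = 3.
  m_6 = 24*3 - 36 = 36, d_6 = (2472 - 36^2)/24 = 1176/24 = 49, a_6 = floor((49 + 36)/49) = 1.
  m_7 = 49*1 - 36 = 13, d_7 = (2472 - 13^2)/49 = 2303/49 = 47, a_7 = floor((49 + 13)/47) = 1.
  m_8 = 47*1 - 13 = 34, d_8 = (2472 - 34^2)/47 = 1316/47 = 28, a_8 = floor((49 + 34)/28) = 2.
  m_9 = 28*2 - 34 = 22, d_9 = (2472 - 22^2)/28 = 1988/28 = 71, a_9 = floor((49 + 22)/71) = 1.
  m_10 = 71*1 - 22 = 49, d_10 = (2472 - 49^2)/71 = 71/71 = 1, a_10 = floor((49 + 49)/1) = 98.
  m_11 = 1*98 - 49 = 49, d_11 = (2472 - 49^2)/1 = 71/1 = 71: (m_11, d_11) = (m_1, d_1) = (49, 71), so from here the quotients repeat a_1, ..., a_10; the period length is 10.
Hence the expansion of sqrt(2472) is a_0 = 49 followed by the repeating block 1, 2, 1, 1, 3, 1, 1, 2, 1, 98 (period 10).

[49; (1, 2, 1, 1, 3, 1, 1, 2, 1, 98)]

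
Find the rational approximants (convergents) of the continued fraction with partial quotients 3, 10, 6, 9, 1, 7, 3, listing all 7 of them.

Using the convergent recurrence p_i = a_i*p_{i-1} + p_{i-2}, q_i = a_i*q_{i-1} + q_{i-2} with p_{-2}=0, p_{-1}=1, q_{-2}=1, q_{-1}=0:
  i=0: a_0=3, p_0 = 3*1 + 0 = 3, q_0 = 3*0 + 1 = 1.
  i=1: a_1=10, p_1 = 10*3 + 1 = 31, q_1 = 10*1 + 0 = 10.
  i=2: a_2=6, p_2 = 6*31 + 3 = 189, q_2 = 6*10 + 1 = 61.
  i=3: a_3=9, p_3 = 9*189 + 31 = 1732, q_3 = 9*61 + 10 = 559.
  i=4: a_4=1, p_4 = 1*1732 + 189 = 1921, q_4 = 1*559 + 61 = 620.
  i=5: a_5=7, p_5 = 7*1921 + 1732 = 15179, q_5 = 7*620 + 559 = 4899.
  i=6: a_6=3, p_6 = 3*15179 + 1921 = 47458, q_6 = 3*4899 + 620 = 15317.

3/1, 31/10, 189/61, 1732/559, 1921/620, 15179/4899, 47458/15317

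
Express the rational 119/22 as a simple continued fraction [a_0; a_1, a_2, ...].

Run the Euclidean algorithm on 119 and 22; the successive quotients are the partial quotients a_0, a_1, ... (each step inverts the fractional part left over by the previous one):
  119 = 5*22 + 9, so a_0 = 5.
  22 = 2*9 + 4, so a_1 = 2.
  9 = 2*4 + 1, so a_2 = 2.
  4 = 4*1 + 0, so a_3 = 4.
The remainder reaches 0 after 4 divisions, so the expansion has 4 partial quotients, read off in order.

[5; 2, 2, 4]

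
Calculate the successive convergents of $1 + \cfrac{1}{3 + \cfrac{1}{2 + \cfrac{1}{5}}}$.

1/1, 4/3, 9/7, 49/38

Using the convergent recurrence p_i = a_i*p_{i-1} + p_{i-2}, q_i = a_i*q_{i-1} + q_{i-2} with p_{-2}=0, p_{-1}=1, q_{-2}=1, q_{-1}=0:
  i=0: a_0=1, p_0 = 1*1 + 0 = 1, q_0 = 1*0 + 1 = 1.
  i=1: a_1=3, p_1 = 3*1 + 1 = 4, q_1 = 3*1 + 0 = 3.
  i=2: a_2=2, p_2 = 2*4 + 1 = 9, q_2 = 2*3 + 1 = 7.
  i=3: a_3=5, p_3 = 5*9 + 4 = 49, q_3 = 5*7 + 3 = 38.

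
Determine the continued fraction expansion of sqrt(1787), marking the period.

[42; (3, 1, 1, 1, 41, 1, 1, 1, 3, 84)]

Write x_i = (sqrt(1787) + m_i)/d_i with (m_0, d_0) = (0, 1). a_0 = floor(sqrt(1787)) = 42, since 42^2 = 1764 <= 1787 < 1849 = 43^2.
Iterate m_{i+1} = d_i*a_i - m_i, d_{i+1} = (1787 - m_{i+1}^2)/d_i, a_{i+1} = floor((a_0 + m_{i+1})/d_{i+1}):
  m_1 = 1*42 - 0 = 42, d_1 = (1787 - 42^2)/1 = 23/1 = 23, a_1 = floor((42 + 42)/23) = 3.
  m_2 = 23*3 - 42 = 27, d_2 = (1787 - 27^2)/23 = 1058/23 = 46, a_2 = floor((42 + 27)/46) = 1.
  m_3 = 46*1 - 27 = 19, d_3 = (1787 - 19^2)/46 = 1426/46 = 31, a_3 = floor((42 + 19)/31) = 1.
  m_4 = 31*1 - 19 = 12, d_4 = (1787 - 12^2)/31 = 1643/31 = 53, a_4 = floor((42 + 12)/53) = 1.
  m_5 = 53*1 - 12 = 41, d_5 = (1787 - 41^2)/53 = 106/53 = 2, a_5 = floor((42 + 41)/2) = 41.
  m_6 = 2*41 - 41 = 41, d_6 = (1787 - 41^2)/2 = 106/2 = 53, a_6 = floor((42 + 41)/53) = 1.
  m_7 = 53*1 - 41 = 12, d_7 = (1787 - 12^2)/53 = 1643/53 = 31, a_7 = floor((42 + 12)/31) = 1.
  m_8 = 31*1 - 12 = 19, d_8 = (1787 - 19^2)/31 = 1426/31 = 46, a_8 = floor((42 + 19)/46) = 1.
  m_9 = 46*1 - 19 = 27, d_9 = (1787 - 27^2)/46 = 1058/46 = 23, a_9 = floor((42 + 27)/23) = 3.
  m_10 = 23*3 - 27 = 42, d_10 = (1787 - 42^2)/23 = 23/23 = 1, a_10 = floor((42 + 42)/1) = 84.
  m_11 = 1*84 - 42 = 42, d_11 = (1787 - 42^2)/1 = 23/1 = 23: (m_11, d_11) = (m_1, d_1) = (42, 23), so from here the quotients repeat a_1, ..., a_10; the period length is 10.
Hence the expansion of sqrt(1787) is a_0 = 42 followed by the repeating block 3, 1, 1, 1, 41, 1, 1, 1, 3, 84 (period 10).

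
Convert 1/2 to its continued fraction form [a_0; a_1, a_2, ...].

[0; 2]

Run the Euclidean algorithm on 1 and 2; the successive quotients are the partial quotients a_0, a_1, ... (each step inverts the fractional part left over by the previous one):
  1 = 0*2 + 1, so a_0 = 0.
  2 = 2*1 + 0, so a_1 = 2.
The remainder reaches 0 after 2 divisions, so the expansion has 2 partial quotients, read off in order.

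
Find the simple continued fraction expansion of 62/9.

Run the Euclidean algorithm on 62 and 9; the successive quotients are the partial quotients a_0, a_1, ... (each step inverts the fractional part left over by the previous one):
  62 = 6*9 + 8, so a_0 = 6.
  9 = 1*8 + 1, so a_1 = 1.
  8 = 8*1 + 0, so a_2 = 8.
The remainder reaches 0 after 3 divisions, so the expansion has 3 partial quotients, read off in order.

[6; 1, 8]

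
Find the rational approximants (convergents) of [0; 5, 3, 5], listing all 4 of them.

Using the convergent recurrence p_i = a_i*p_{i-1} + p_{i-2}, q_i = a_i*q_{i-1} + q_{i-2} with p_{-2}=0, p_{-1}=1, q_{-2}=1, q_{-1}=0:
  i=0: a_0=0, p_0 = 0*1 + 0 = 0, q_0 = 0*0 + 1 = 1.
  i=1: a_1=5, p_1 = 5*0 + 1 = 1, q_1 = 5*1 + 0 = 5.
  i=2: a_2=3, p_2 = 3*1 + 0 = 3, q_2 = 3*5 + 1 = 16.
  i=3: a_3=5, p_3 = 5*3 + 1 = 16, q_3 = 5*16 + 5 = 85.

0/1, 1/5, 3/16, 16/85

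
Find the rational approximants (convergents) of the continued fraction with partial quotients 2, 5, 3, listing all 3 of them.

Using the convergent recurrence p_i = a_i*p_{i-1} + p_{i-2}, q_i = a_i*q_{i-1} + q_{i-2} with p_{-2}=0, p_{-1}=1, q_{-2}=1, q_{-1}=0:
  i=0: a_0=2, p_0 = 2*1 + 0 = 2, q_0 = 2*0 + 1 = 1.
  i=1: a_1=5, p_1 = 5*2 + 1 = 11, q_1 = 5*1 + 0 = 5.
  i=2: a_2=3, p_2 = 3*11 + 2 = 35, q_2 = 3*5 + 1 = 16.

2/1, 11/5, 35/16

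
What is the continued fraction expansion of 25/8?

Run the Euclidean algorithm on 25 and 8; the successive quotients are the partial quotients a_0, a_1, ... (each step inverts the fractional part left over by the previous one):
  25 = 3*8 + 1, so a_0 = 3.
  8 = 8*1 + 0, so a_1 = 8.
The remainder reaches 0 after 2 divisions, so the expansion has 2 partial quotients, read off in order.

[3; 8]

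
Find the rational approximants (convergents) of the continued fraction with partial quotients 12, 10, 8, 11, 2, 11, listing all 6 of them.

12/1, 121/10, 980/81, 10901/901, 22782/1883, 261503/21614

Using the convergent recurrence p_i = a_i*p_{i-1} + p_{i-2}, q_i = a_i*q_{i-1} + q_{i-2} with p_{-2}=0, p_{-1}=1, q_{-2}=1, q_{-1}=0:
  i=0: a_0=12, p_0 = 12*1 + 0 = 12, q_0 = 12*0 + 1 = 1.
  i=1: a_1=10, p_1 = 10*12 + 1 = 121, q_1 = 10*1 + 0 = 10.
  i=2: a_2=8, p_2 = 8*121 + 12 = 980, q_2 = 8*10 + 1 = 81.
  i=3: a_3=11, p_3 = 11*980 + 121 = 10901, q_3 = 11*81 + 10 = 901.
  i=4: a_4=2, p_4 = 2*10901 + 980 = 22782, q_4 = 2*901 + 81 = 1883.
  i=5: a_5=11, p_5 = 11*22782 + 10901 = 261503, q_5 = 11*1883 + 901 = 21614.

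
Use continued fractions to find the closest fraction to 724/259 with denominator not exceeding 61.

123/44

Expand x = 724/259 as a continued fraction with the Euclidean algorithm:
  724 = 2*259 + 206, so a_0 = 2.
  259 = 1*206 + 53, so a_1 = 1.
  206 = 3*53 + 47, so a_2 = 3.
  53 = 1*47 + 6, so a_3 = 1.
  47 = 7*6 + 5, so a_4 = 7.
  6 = 1*5 + 1, so a_5 = 1.
  5 = 5*1 + 0, so a_6 = 5.
so x = [2; 1, 3, 1, 7, 1, 5].
Convergents (p_i = a_i*p_{i-1} + p_{i-2}, q_i = a_i*q_{i-1} + q_{i-2} with p_{-2}=0, p_{-1}=1, q_{-2}=1, q_{-1}=0), until the denominator exceeds 61:
  i=0: a_0=2, p_0 = 2*1 + 0 = 2, q_0 = 2*0 + 1 = 1.
  i=1: a_1=1, p_1 = 1*2 + 1 = 3, q_1 = 1*1 + 0 = 1.
  i=2: a_2=3, p_2 = 3*3 + 2 = 11, q_2 = 3*1 + 1 = 4.
  i=3: a_3=1, p_3 = 1*11 + 3 = 14, q_3 = 1*4 + 1 = 5.
  i=4: a_4=7, p_4 = 7*14 + 11 = 109, q_4 = 7*5 + 4 = 39.
  i=5: a_5=1, p_5 = 1*109 + 14 = 123, q_5 = 1*39 + 5 = 44.
  i=6: a_6=5, p_6 = 5*123 + 109 = 724, q_6 = 5*44 + 39 = 259.
q_6 = 259 > 61, so the last convergent with denominator <= 61 is p_5/q_5 = 123/44.
The closest fraction with denominator <= 61 is either p_5/q_5 or the intermediate fraction (k*p_5 + p_4)/(k*q_5 + q_4) with the largest k >= 1 whose denominator stays <= 61; these approach x as k grows, and every other convergent or intermediate fraction in range is farther away.
Largest k: floor((61 - q_4)/q_5) = floor((61 - 39)/44) = 0.
Since k = 0, no intermediate fraction beyond p_5/q_5 has denominator <= 61, so the convergent 123/44 is the closest (its error is |724*44 - 123*259|/(259*44) = 1/11396).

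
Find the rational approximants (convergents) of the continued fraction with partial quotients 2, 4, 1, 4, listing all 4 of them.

2/1, 9/4, 11/5, 53/24

Using the convergent recurrence p_i = a_i*p_{i-1} + p_{i-2}, q_i = a_i*q_{i-1} + q_{i-2} with p_{-2}=0, p_{-1}=1, q_{-2}=1, q_{-1}=0:
  i=0: a_0=2, p_0 = 2*1 + 0 = 2, q_0 = 2*0 + 1 = 1.
  i=1: a_1=4, p_1 = 4*2 + 1 = 9, q_1 = 4*1 + 0 = 4.
  i=2: a_2=1, p_2 = 1*9 + 2 = 11, q_2 = 1*4 + 1 = 5.
  i=3: a_3=4, p_3 = 4*11 + 9 = 53, q_3 = 4*5 + 4 = 24.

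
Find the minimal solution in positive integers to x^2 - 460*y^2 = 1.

First expand sqrt(460) as a continued fraction. With x_i = (sqrt(460) + m_i)/d_i and (m_0, d_0) = (0, 1): a_0 = floor(sqrt(460)) = 21, since 21^2 = 441 <= 460 < 484 = 22^2.
Iterate m_{i+1} = d_i*a_i - m_i, d_{i+1} = (460 - m_{i+1}^2)/d_i, a_{i+1} = floor((a_0 + m_{i+1})/d_{i+1}):
  m_1 = 1*21 - 0 = 21, d_1 = (460 - 21^2)/1 = 19/1 = 19, a_1 = floor((21 + 21)/19) = 2.
  m_2 = 19*2 - 21 = 17, d_2 = (460 - 17^2)/19 = 171/19 = 9, a_2 = floor((21 + 17)/9) = 4.
  m_3 = 9*4 - 17 = 19, d_3 = (460 - 19^2)/9 = 99/9 = 11, a_3 = floor((21 + 19)/11) = 3.
  m_4 = 11*3 - 19 = 14, d_4 = (460 - 14^2)/11 = 264/11 = 24, a_4 = floor((21 + 14)/24) = 1.
  m_5 = 24*1 - 14 = 10, d_5 = (460 - 10^2)/24 = 360/24 = 15, a_5 = floor((21 + 10)/15) = 2.
  m_6 = 15*2 - 10 = 20, d_6 = (460 - 20^2)/15 = 60/15 = 4, a_6 = floor((21 + 20)/4) = 10.
  m_7 = 4*10 - 20 = 20, d_7 = (460 - 20^2)/4 = 60/4 = 15, a_7 = floor((21 + 20)/15) = 2.
  m_8 = 15*2 - 20 = 10, d_8 = (460 - 10^2)/15 = 360/15 = 24, a_8 = floor((21 + 10)/24) = 1.
  m_9 = 24*1 - 10 = 14, d_9 = (460 - 14^2)/24 = 264/24 = 11, a_9 = floor((21 + 14)/11) = 3.
  m_10 = 11*3 - 14 = 19, d_10 = (460 - 19^2)/11 = 99/11 = 9, a_10 = floor((21 + 19)/9) = 4.
  m_11 = 9*4 - 19 = 17, d_11 = (460 - 17^2)/9 = 171/9 = 19, a_11 = floor((21 + 17)/19) = 2.
  m_12 = 19*2 - 17 = 21, d_12 = (460 - 21^2)/19 = 19/19 = 1, a_12 = floor((21 + 21)/1) = 42.
  m_13 = 1*42 - 21 = 21, d_13 = (460 - 21^2)/1 = 19/1 = 19: (m_13, d_13) = (m_1, d_1) = (21, 19), so from here the quotients repeat a_1, ..., a_12; the period length is 12.
So sqrt(460) = [21; (2, 4, 3, 1, 2, 10, 2, 1, 3, 4, 2, 42)] with period length k = 12.
k is even, so the fundamental solution of x^2 - 460y^2 = 1 is (p_{k-1}, q_{k-1}) = (p_11, q_11); compute convergents through index 11.
Convergents (p_i = a_i*p_{i-1} + p_{i-2}, q_i = a_i*q_{i-1} + q_{i-2} with p_{-2}=0, p_{-1}=1, q_{-2}=1, q_{-1}=0):
  i=0: a_0=21, p_0 = 21*1 + 0 = 21, q_0 = 21*0 + 1 = 1.
  i=1: a_1=2, p_1 = 2*21 + 1 = 43, q_1 = 2*1 + 0 = 2.
  i=2: a_2=4, p_2 = 4*43 + 21 = 193, q_2 = 4*2 + 1 = 9.
  i=3: a_3=3, p_3 = 3*193 + 43 = 622, q_3 = 3*9 + 2 = 29.
  i=4: a_4=1, p_4 = 1*622 + 193 = 815, q_4 = 1*29 + 9 = 38.
  i=5: a_5=2, p_5 = 2*815 + 622 = 2252, q_5 = 2*38 + 29 = 105.
  i=6: a_6=10, p_6 = 10*2252 + 815 = 23335, q_6 = 10*105 + 38 = 1088.
  i=7: a_7=2, p_7 = 2*23335 + 2252 = 48922, q_7 = 2*1088 + 105 = 2281.
  i=8: a_8=1, p_8 = 1*48922 + 23335 = 72257, q_8 = 1*2281 + 1088 = 3369.
  i=9: a_9=3, p_9 = 3*72257 + 48922 = 265693, q_9 = 3*3369 + 2281 = 12388.
  i=10: a_10=4, p_10 = 4*265693 + 72257 = 1135029, q_10 = 4*12388 + 3369 = 52921.
  i=11: a_11=2, p_11 = 2*1135029 + 265693 = 2535751, q_11 = 2*52921 + 12388 = 118230.
Check: 2535751^2 - 460*118230^2 = 6430033134001 - 6430033134000 = 1, so (x, y) = (2535751, 118230) solves the equation, and by the theorem it is the least positive solution.

(x, y) = (2535751, 118230)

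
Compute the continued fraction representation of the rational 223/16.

Run the Euclidean algorithm on 223 and 16; the successive quotients are the partial quotients a_0, a_1, ... (each step inverts the fractional part left over by the previous one):
  223 = 13*16 + 15, so a_0 = 13.
  16 = 1*15 + 1, so a_1 = 1.
  15 = 15*1 + 0, so a_2 = 15.
The remainder reaches 0 after 3 divisions, so the expansion has 3 partial quotients, read off in order.

[13; 1, 15]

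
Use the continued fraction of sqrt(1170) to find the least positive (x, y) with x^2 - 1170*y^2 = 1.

First expand sqrt(1170) as a continued fraction. With x_i = (sqrt(1170) + m_i)/d_i and (m_0, d_0) = (0, 1): a_0 = floor(sqrt(1170)) = 34, since 34^2 = 1156 <= 1170 < 1225 = 35^2.
Iterate m_{i+1} = d_i*a_i - m_i, d_{i+1} = (1170 - m_{i+1}^2)/d_i, a_{i+1} = floor((a_0 + m_{i+1})/d_{i+1}):
  m_1 = 1*34 - 0 = 34, d_1 = (1170 - 34^2)/1 = 14/1 = 14, a_1 = floor((34 + 34)/14) = 4.
  m_2 = 14*4 - 34 = 22, d_2 = (1170 - 22^2)/14 = 686/14 = 49, a_2 = floor((34 + 22)/49) = 1.
  m_3 = 49*1 - 22 = 27, d_3 = (1170 - 27^2)/49 = 441/49 = 9, a_3 = floor((34 + 27)/9) = 6.
  m_4 = 9*6 - 27 = 27, d_4 = (1170 - 27^2)/9 = 441/9 = 49, a_4 = floor((34 + 27)/49) = 1.
  m_5 = 49*1 - 27 = 22, d_5 = (1170 - 22^2)/49 = 686/49 = 14, a_5 = floor((34 + 22)/14) = 4.
  m_6 = 14*4 - 22 = 34, d_6 = (1170 - 34^2)/14 = 14/14 = 1, a_6 = floor((34 + 34)/1) = 68.
  m_7 = 1*68 - 34 = 34, d_7 = (1170 - 34^2)/1 = 14/1 = 14: (m_7, d_7) = (m_1, d_1) = (34, 14), so from here the quotients repeat a_1, ..., a_6; the period length is 6.
So sqrt(1170) = [34; (4, 1, 6, 1, 4, 68)] with period length k = 6.
k is even, so the fundamental solution of x^2 - 1170y^2 = 1 is (p_{k-1}, q_{k-1}) = (p_5, q_5); compute convergents through index 5.
Convergents (p_i = a_i*p_{i-1} + p_{i-2}, q_i = a_i*q_{i-1} + q_{i-2} with p_{-2}=0, p_{-1}=1, q_{-2}=1, q_{-1}=0):
  i=0: a_0=34, p_0 = 34*1 + 0 = 34, q_0 = 34*0 + 1 = 1.
  i=1: a_1=4, p_1 = 4*34 + 1 = 137, q_1 = 4*1 + 0 = 4.
  i=2: a_2=1, p_2 = 1*137 + 34 = 171, q_2 = 1*4 + 1 = 5.
  i=3: a_3=6, p_3 = 6*171 + 137 = 1163, q_3 = 6*5 + 4 = 34.
  i=4: a_4=1, p_4 = 1*1163 + 171 = 1334, q_4 = 1*34 + 5 = 39.
  i=5: a_5=4, p_5 = 4*1334 + 1163 = 6499, q_5 = 4*39 + 34 = 190.
Check: 6499^2 - 1170*190^2 = 42237001 - 42237000 = 1, so (x, y) = (6499, 190) solves the equation, and by the theorem it is the least positive solution.

(x, y) = (6499, 190)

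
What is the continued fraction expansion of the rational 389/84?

[4; 1, 1, 1, 2, 2, 4]

Run the Euclidean algorithm on 389 and 84; the successive quotients are the partial quotients a_0, a_1, ... (each step inverts the fractional part left over by the previous one):
  389 = 4*84 + 53, so a_0 = 4.
  84 = 1*53 + 31, so a_1 = 1.
  53 = 1*31 + 22, so a_2 = 1.
  31 = 1*22 + 9, so a_3 = 1.
  22 = 2*9 + 4, so a_4 = 2.
  9 = 2*4 + 1, so a_5 = 2.
  4 = 4*1 + 0, so a_6 = 4.
The remainder reaches 0 after 7 divisions, so the expansion has 7 partial quotients, read off in order.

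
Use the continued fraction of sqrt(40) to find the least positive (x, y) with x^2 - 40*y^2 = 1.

First expand sqrt(40) as a continued fraction. With x_i = (sqrt(40) + m_i)/d_i and (m_0, d_0) = (0, 1): a_0 = floor(sqrt(40)) = 6, since 6^2 = 36 <= 40 < 49 = 7^2.
Iterate m_{i+1} = d_i*a_i - m_i, d_{i+1} = (40 - m_{i+1}^2)/d_i, a_{i+1} = floor((a_0 + m_{i+1})/d_{i+1}):
  m_1 = 1*6 - 0 = 6, d_1 = (40 - 6^2)/1 = 4/1 = 4, a_1 = floor((6 + 6)/4) = 3.
  m_2 = 4*3 - 6 = 6, d_2 = (40 - 6^2)/4 = 4/4 = 1, a_2 = floor((6 + 6)/1) = 12.
  m_3 = 1*12 - 6 = 6, d_3 = (40 - 6^2)/1 = 4/1 = 4: (m_3, d_3) = (m_1, d_1) = (6, 4), so from here the quotients repeat a_1, a_2; the period length is 2.
So sqrt(40) = [6; (3, 12)] with period length k = 2.
k is even, so the fundamental solution of x^2 - 40y^2 = 1 is (p_{k-1}, q_{k-1}) = (p_1, q_1); compute convergents through index 1.
Convergents (p_i = a_i*p_{i-1} + p_{i-2}, q_i = a_i*q_{i-1} + q_{i-2} with p_{-2}=0, p_{-1}=1, q_{-2}=1, q_{-1}=0):
  i=0: a_0=6, p_0 = 6*1 + 0 = 6, q_0 = 6*0 + 1 = 1.
  i=1: a_1=3, p_1 = 3*6 + 1 = 19, q_1 = 3*1 + 0 = 3.
Check: 19^2 - 40*3^2 = 361 - 360 = 1, so (x, y) = (19, 3) solves the equation, and by the theorem it is the least positive solution.

(x, y) = (19, 3)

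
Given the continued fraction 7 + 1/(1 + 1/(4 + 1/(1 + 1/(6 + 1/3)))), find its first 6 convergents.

7/1, 8/1, 39/5, 47/6, 321/41, 1010/129

Using the convergent recurrence p_i = a_i*p_{i-1} + p_{i-2}, q_i = a_i*q_{i-1} + q_{i-2} with p_{-2}=0, p_{-1}=1, q_{-2}=1, q_{-1}=0:
  i=0: a_0=7, p_0 = 7*1 + 0 = 7, q_0 = 7*0 + 1 = 1.
  i=1: a_1=1, p_1 = 1*7 + 1 = 8, q_1 = 1*1 + 0 = 1.
  i=2: a_2=4, p_2 = 4*8 + 7 = 39, q_2 = 4*1 + 1 = 5.
  i=3: a_3=1, p_3 = 1*39 + 8 = 47, q_3 = 1*5 + 1 = 6.
  i=4: a_4=6, p_4 = 6*47 + 39 = 321, q_4 = 6*6 + 5 = 41.
  i=5: a_5=3, p_5 = 3*321 + 47 = 1010, q_5 = 3*41 + 6 = 129.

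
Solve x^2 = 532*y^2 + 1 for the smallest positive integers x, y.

(x, y) = (2588599, 112230)

First expand sqrt(532) as a continued fraction. With x_i = (sqrt(532) + m_i)/d_i and (m_0, d_0) = (0, 1): a_0 = floor(sqrt(532)) = 23, since 23^2 = 529 <= 532 < 576 = 24^2.
Iterate m_{i+1} = d_i*a_i - m_i, d_{i+1} = (532 - m_{i+1}^2)/d_i, a_{i+1} = floor((a_0 + m_{i+1})/d_{i+1}):
  m_1 = 1*23 - 0 = 23, d_1 = (532 - 23^2)/1 = 3/1 = 3, a_1 = floor((23 + 23)/3) = 15.
  m_2 = 3*15 - 23 = 22, d_2 = (532 - 22^2)/3 = 48/3 = 16, a_2 = floor((23 + 22)/16) = 2.
  m_3 = 16*2 - 22 = 10, d_3 = (532 - 10^2)/16 = 432/16 = 27, a_3 = floor((23 + 10)/27) = 1.
  m_4 = 27*1 - 10 = 17, d_4 = (532 - 17^2)/27 = 243/27 = 9, a_4 = floor((23 + 17)/9) = 4.
  m_5 = 9*4 - 17 = 19, d_5 = (532 - 19^2)/9 = 171/9 = 19, a_5 = floor((23 + 19)/19) = 2.
  m_6 = 19*2 - 19 = 19, d_6 = (532 - 19^2)/19 = 171/19 = 9, a_6 = floor((23 + 19)/9) = 4.
  m_7 = 9*4 - 19 = 17, d_7 = (532 - 17^2)/9 = 243/9 = 27, a_7 = floor((23 + 17)/27) = 1.
  m_8 = 27*1 - 17 = 10, d_8 = (532 - 10^2)/27 = 432/27 = 16, a_8 = floor((23 + 10)/16) = 2.
  m_9 = 16*2 - 10 = 22, d_9 = (532 - 22^2)/16 = 48/16 = 3, a_9 = floor((23 + 22)/3) = 15.
  m_10 = 3*15 - 22 = 23, d_10 = (532 - 23^2)/3 = 3/3 = 1, a_10 = floor((23 + 23)/1) = 46.
  m_11 = 1*46 - 23 = 23, d_11 = (532 - 23^2)/1 = 3/1 = 3: (m_11, d_11) = (m_1, d_1) = (23, 3), so from here the quotients repeat a_1, ..., a_10; the period length is 10.
So sqrt(532) = [23; (15, 2, 1, 4, 2, 4, 1, 2, 15, 46)] with period length k = 10.
k is even, so the fundamental solution of x^2 - 532y^2 = 1 is (p_{k-1}, q_{k-1}) = (p_9, q_9); compute convergents through index 9.
Convergents (p_i = a_i*p_{i-1} + p_{i-2}, q_i = a_i*q_{i-1} + q_{i-2} with p_{-2}=0, p_{-1}=1, q_{-2}=1, q_{-1}=0):
  i=0: a_0=23, p_0 = 23*1 + 0 = 23, q_0 = 23*0 + 1 = 1.
  i=1: a_1=15, p_1 = 15*23 + 1 = 346, q_1 = 15*1 + 0 = 15.
  i=2: a_2=2, p_2 = 2*346 + 23 = 715, q_2 = 2*15 + 1 = 31.
  i=3: a_3=1, p_3 = 1*715 + 346 = 1061, q_3 = 1*31 + 15 = 46.
  i=4: a_4=4, p_4 = 4*1061 + 715 = 4959, q_4 = 4*46 + 31 = 215.
  i=5: a_5=2, p_5 = 2*4959 + 1061 = 10979, q_5 = 2*215 + 46 = 476.
  i=6: a_6=4, p_6 = 4*10979 + 4959 = 48875, q_6 = 4*476 + 215 = 2119.
  i=7: a_7=1, p_7 = 1*48875 + 10979 = 59854, q_7 = 1*2119 + 476 = 2595.
  i=8: a_8=2, p_8 = 2*59854 + 48875 = 168583, q_8 = 2*2595 + 2119 = 7309.
  i=9: a_9=15, p_9 = 15*168583 + 59854 = 2588599, q_9 = 15*7309 + 2595 = 112230.
Check: 2588599^2 - 532*112230^2 = 6700844782801 - 6700844782800 = 1, so (x, y) = (2588599, 112230) solves the equation, and by the theorem it is the least positive solution.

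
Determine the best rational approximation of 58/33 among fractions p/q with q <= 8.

7/4

Expand x = 58/33 as a continued fraction with the Euclidean algorithm:
  58 = 1*33 + 25, so a_0 = 1.
  33 = 1*25 + 8, so a_1 = 1.
  25 = 3*8 + 1, so a_2 = 3.
  8 = 8*1 + 0, so a_3 = 8.
so x = [1; 1, 3, 8].
Convergents (p_i = a_i*p_{i-1} + p_{i-2}, q_i = a_i*q_{i-1} + q_{i-2} with p_{-2}=0, p_{-1}=1, q_{-2}=1, q_{-1}=0), until the denominator exceeds 8:
  i=0: a_0=1, p_0 = 1*1 + 0 = 1, q_0 = 1*0 + 1 = 1.
  i=1: a_1=1, p_1 = 1*1 + 1 = 2, q_1 = 1*1 + 0 = 1.
  i=2: a_2=3, p_2 = 3*2 + 1 = 7, q_2 = 3*1 + 1 = 4.
  i=3: a_3=8, p_3 = 8*7 + 2 = 58, q_3 = 8*4 + 1 = 33.
q_3 = 33 > 8, so the last convergent with denominator <= 8 is p_2/q_2 = 7/4.
The closest fraction with denominator <= 8 is either p_2/q_2 or the intermediate fraction (k*p_2 + p_1)/(k*q_2 + q_1) with the largest k >= 1 whose denominator stays <= 8; these approach x as k grows, and every other convergent or intermediate fraction in range is farther away.
Largest k: floor((8 - q_1)/q_2) = floor((8 - 1)/4) = 1.
That gives (1*7 + 2)/(1*4 + 1) = 9/5.
Compare the errors: |x - 7/4| = |58*4 - 7*33|/(33*4) = 1/132, and |x - 9/5| = |58*5 - 9*33|/(33*5) = 7/165.
Cross-multiplying, 1*165 = 165 < 924 = 7*132, so 1/132 is smaller: the convergent 7/4 is closer to x than 9/5.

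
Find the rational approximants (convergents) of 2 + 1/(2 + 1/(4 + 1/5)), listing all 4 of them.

2/1, 5/2, 22/9, 115/47

Using the convergent recurrence p_i = a_i*p_{i-1} + p_{i-2}, q_i = a_i*q_{i-1} + q_{i-2} with p_{-2}=0, p_{-1}=1, q_{-2}=1, q_{-1}=0:
  i=0: a_0=2, p_0 = 2*1 + 0 = 2, q_0 = 2*0 + 1 = 1.
  i=1: a_1=2, p_1 = 2*2 + 1 = 5, q_1 = 2*1 + 0 = 2.
  i=2: a_2=4, p_2 = 4*5 + 2 = 22, q_2 = 4*2 + 1 = 9.
  i=3: a_3=5, p_3 = 5*22 + 5 = 115, q_3 = 5*9 + 2 = 47.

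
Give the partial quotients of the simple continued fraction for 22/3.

Run the Euclidean algorithm on 22 and 3; the successive quotients are the partial quotients a_0, a_1, ... (each step inverts the fractional part left over by the previous one):
  22 = 7*3 + 1, so a_0 = 7.
  3 = 3*1 + 0, so a_1 = 3.
The remainder reaches 0 after 2 divisions, so the expansion has 2 partial quotients, read off in order.

[7; 3]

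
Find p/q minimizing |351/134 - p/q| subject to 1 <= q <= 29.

55/21

Expand x = 351/134 as a continued fraction with the Euclidean algorithm:
  351 = 2*134 + 83, so a_0 = 2.
  134 = 1*83 + 51, so a_1 = 1.
  83 = 1*51 + 32, so a_2 = 1.
  51 = 1*32 + 19, so a_3 = 1.
  32 = 1*19 + 13, so a_4 = 1.
  19 = 1*13 + 6, so a_5 = 1.
  13 = 2*6 + 1, so a_6 = 2.
  6 = 6*1 + 0, so a_7 = 6.
so x = [2; 1, 1, 1, 1, 1, 2, 6].
Convergents (p_i = a_i*p_{i-1} + p_{i-2}, q_i = a_i*q_{i-1} + q_{i-2} with p_{-2}=0, p_{-1}=1, q_{-2}=1, q_{-1}=0), until the denominator exceeds 29:
  i=0: a_0=2, p_0 = 2*1 + 0 = 2, q_0 = 2*0 + 1 = 1.
  i=1: a_1=1, p_1 = 1*2 + 1 = 3, q_1 = 1*1 + 0 = 1.
  i=2: a_2=1, p_2 = 1*3 + 2 = 5, q_2 = 1*1 + 1 = 2.
  i=3: a_3=1, p_3 = 1*5 + 3 = 8, q_3 = 1*2 + 1 = 3.
  i=4: a_4=1, p_4 = 1*8 + 5 = 13, q_4 = 1*3 + 2 = 5.
  i=5: a_5=1, p_5 = 1*13 + 8 = 21, q_5 = 1*5 + 3 = 8.
  i=6: a_6=2, p_6 = 2*21 + 13 = 55, q_6 = 2*8 + 5 = 21.
  i=7: a_7=6, p_7 = 6*55 + 21 = 351, q_7 = 6*21 + 8 = 134.
q_7 = 134 > 29, so the last convergent with denominator <= 29 is p_6/q_6 = 55/21.
The closest fraction with denominator <= 29 is either p_6/q_6 or the intermediate fraction (k*p_6 + p_5)/(k*q_6 + q_5) with the largest k >= 1 whose denominator stays <= 29; these approach x as k grows, and every other convergent or intermediate fraction in range is farther away.
Largest k: floor((29 - q_5)/q_6) = floor((29 - 8)/21) = 1.
That gives (1*55 + 21)/(1*21 + 8) = 76/29.
Compare the errors: |x - 55/21| = |351*21 - 55*134|/(134*21) = 1/2814, and |x - 76/29| = |351*29 - 76*134|/(134*29) = 5/3886.
Cross-multiplying, 1*3886 = 3886 < 14070 = 5*2814, so 1/2814 is smaller: the convergent 55/21 is closer to x than 76/29.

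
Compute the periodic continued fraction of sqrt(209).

[14; (2, 5, 3, 2, 3, 5, 2, 28)]

Write x_i = (sqrt(209) + m_i)/d_i with (m_0, d_0) = (0, 1). a_0 = floor(sqrt(209)) = 14, since 14^2 = 196 <= 209 < 225 = 15^2.
Iterate m_{i+1} = d_i*a_i - m_i, d_{i+1} = (209 - m_{i+1}^2)/d_i, a_{i+1} = floor((a_0 + m_{i+1})/d_{i+1}):
  m_1 = 1*14 - 0 = 14, d_1 = (209 - 14^2)/1 = 13/1 = 13, a_1 = floor((14 + 14)/13) = 2.
  m_2 = 13*2 - 14 = 12, d_2 = (209 - 12^2)/13 = 65/13 = 5, a_2 = floor((14 + 12)/5) = 5.
  m_3 = 5*5 - 12 = 13, d_3 = (209 - 13^2)/5 = 40/5 = 8, a_3 = floor((14 + 13)/8) = 3.
  m_4 = 8*3 - 13 = 11, d_4 = (209 - 11^2)/8 = 88/8 = 11, a_4 = floor((14 + 11)/11) = 2.
  m_5 = 11*2 - 11 = 11, d_5 = (209 - 11^2)/11 = 88/11 = 8, a_5 = floor((14 + 11)/8) = 3.
  m_6 = 8*3 - 11 = 13, d_6 = (209 - 13^2)/8 = 40/8 = 5, a_6 = floor((14 + 13)/5) = 5.
  m_7 = 5*5 - 13 = 12, d_7 = (209 - 12^2)/5 = 65/5 = 13, a_7 = floor((14 + 12)/13) = 2.
  m_8 = 13*2 - 12 = 14, d_8 = (209 - 14^2)/13 = 13/13 = 1, a_8 = floor((14 + 14)/1) = 28.
  m_9 = 1*28 - 14 = 14, d_9 = (209 - 14^2)/1 = 13/1 = 13: (m_9, d_9) = (m_1, d_1) = (14, 13), so from here the quotients repeat a_1, ..., a_8; the period length is 8.
Hence the expansion of sqrt(209) is a_0 = 14 followed by the repeating block 2, 5, 3, 2, 3, 5, 2, 28 (period 8).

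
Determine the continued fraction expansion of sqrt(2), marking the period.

[1; (2)]

Write x_i = (sqrt(2) + m_i)/d_i with (m_0, d_0) = (0, 1). a_0 = floor(sqrt(2)) = 1, since 1^2 = 1 <= 2 < 4 = 2^2.
Iterate m_{i+1} = d_i*a_i - m_i, d_{i+1} = (2 - m_{i+1}^2)/d_i, a_{i+1} = floor((a_0 + m_{i+1})/d_{i+1}):
  m_1 = 1*1 - 0 = 1, d_1 = (2 - 1^2)/1 = 1/1 = 1, a_1 = floor((1 + 1)/1) = 2.
  m_2 = 1*2 - 1 = 1, d_2 = (2 - 1^2)/1 = 1/1 = 1: (m_2, d_2) = (m_1, d_1) = (1, 1), so from here the quotient a_1 repeats; the period length is 1.
Hence the expansion of sqrt(2) is a_0 = 1 followed by the repeating block 2 (period 1).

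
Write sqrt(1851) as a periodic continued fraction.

[43; (43, 86)]

Write x_i = (sqrt(1851) + m_i)/d_i with (m_0, d_0) = (0, 1). a_0 = floor(sqrt(1851)) = 43, since 43^2 = 1849 <= 1851 < 1936 = 44^2.
Iterate m_{i+1} = d_i*a_i - m_i, d_{i+1} = (1851 - m_{i+1}^2)/d_i, a_{i+1} = floor((a_0 + m_{i+1})/d_{i+1}):
  m_1 = 1*43 - 0 = 43, d_1 = (1851 - 43^2)/1 = 2/1 = 2, a_1 = floor((43 + 43)/2) = 43.
  m_2 = 2*43 - 43 = 43, d_2 = (1851 - 43^2)/2 = 2/2 = 1, a_2 = floor((43 + 43)/1) = 86.
  m_3 = 1*86 - 43 = 43, d_3 = (1851 - 43^2)/1 = 2/1 = 2: (m_3, d_3) = (m_1, d_1) = (43, 2), so from here the quotients repeat a_1, a_2; the period length is 2.
Hence the expansion of sqrt(1851) is a_0 = 43 followed by the repeating block 43, 86 (period 2).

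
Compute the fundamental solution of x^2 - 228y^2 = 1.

(x, y) = (151, 10)

First expand sqrt(228) as a continued fraction. With x_i = (sqrt(228) + m_i)/d_i and (m_0, d_0) = (0, 1): a_0 = floor(sqrt(228)) = 15, since 15^2 = 225 <= 228 < 256 = 16^2.
Iterate m_{i+1} = d_i*a_i - m_i, d_{i+1} = (228 - m_{i+1}^2)/d_i, a_{i+1} = floor((a_0 + m_{i+1})/d_{i+1}):
  m_1 = 1*15 - 0 = 15, d_1 = (228 - 15^2)/1 = 3/1 = 3, a_1 = floor((15 + 15)/3) = 10.
  m_2 = 3*10 - 15 = 15, d_2 = (228 - 15^2)/3 = 3/3 = 1, a_2 = floor((15 + 15)/1) = 30.
  m_3 = 1*30 - 15 = 15, d_3 = (228 - 15^2)/1 = 3/1 = 3: (m_3, d_3) = (m_1, d_1) = (15, 3), so from here the quotients repeat a_1, a_2; the period length is 2.
So sqrt(228) = [15; (10, 30)] with period length k = 2.
k is even, so the fundamental solution of x^2 - 228y^2 = 1 is (p_{k-1}, q_{k-1}) = (p_1, q_1); compute convergents through index 1.
Convergents (p_i = a_i*p_{i-1} + p_{i-2}, q_i = a_i*q_{i-1} + q_{i-2} with p_{-2}=0, p_{-1}=1, q_{-2}=1, q_{-1}=0):
  i=0: a_0=15, p_0 = 15*1 + 0 = 15, q_0 = 15*0 + 1 = 1.
  i=1: a_1=10, p_1 = 10*15 + 1 = 151, q_1 = 10*1 + 0 = 10.
Check: 151^2 - 228*10^2 = 22801 - 22800 = 1, so (x, y) = (151, 10) solves the equation, and by the theorem it is the least positive solution.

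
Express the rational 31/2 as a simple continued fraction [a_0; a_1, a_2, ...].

Run the Euclidean algorithm on 31 and 2; the successive quotients are the partial quotients a_0, a_1, ... (each step inverts the fractional part left over by the previous one):
  31 = 15*2 + 1, so a_0 = 15.
  2 = 2*1 + 0, so a_1 = 2.
The remainder reaches 0 after 2 divisions, so the expansion has 2 partial quotients, read off in order.

[15; 2]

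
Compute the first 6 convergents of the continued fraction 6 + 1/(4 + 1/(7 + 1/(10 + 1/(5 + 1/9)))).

Using the convergent recurrence p_i = a_i*p_{i-1} + p_{i-2}, q_i = a_i*q_{i-1} + q_{i-2} with p_{-2}=0, p_{-1}=1, q_{-2}=1, q_{-1}=0:
  i=0: a_0=6, p_0 = 6*1 + 0 = 6, q_0 = 6*0 + 1 = 1.
  i=1: a_1=4, p_1 = 4*6 + 1 = 25, q_1 = 4*1 + 0 = 4.
  i=2: a_2=7, p_2 = 7*25 + 6 = 181, q_2 = 7*4 + 1 = 29.
  i=3: a_3=10, p_3 = 10*181 + 25 = 1835, q_3 = 10*29 + 4 = 294.
  i=4: a_4=5, p_4 = 5*1835 + 181 = 9356, q_4 = 5*294 + 29 = 1499.
  i=5: a_5=9, p_5 = 9*9356 + 1835 = 86039, q_5 = 9*1499 + 294 = 13785.

6/1, 25/4, 181/29, 1835/294, 9356/1499, 86039/13785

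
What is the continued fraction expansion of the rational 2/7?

Run the Euclidean algorithm on 2 and 7; the successive quotients are the partial quotients a_0, a_1, ... (each step inverts the fractional part left over by the previous one):
  2 = 0*7 + 2, so a_0 = 0.
  7 = 3*2 + 1, so a_1 = 3.
  2 = 2*1 + 0, so a_2 = 2.
The remainder reaches 0 after 3 divisions, so the expansion has 3 partial quotients, read off in order.

[0; 3, 2]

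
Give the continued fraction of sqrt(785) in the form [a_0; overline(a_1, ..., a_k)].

[28; overline(56)]

Write x_i = (sqrt(785) + m_i)/d_i with (m_0, d_0) = (0, 1). a_0 = floor(sqrt(785)) = 28, since 28^2 = 784 <= 785 < 841 = 29^2.
Iterate m_{i+1} = d_i*a_i - m_i, d_{i+1} = (785 - m_{i+1}^2)/d_i, a_{i+1} = floor((a_0 + m_{i+1})/d_{i+1}):
  m_1 = 1*28 - 0 = 28, d_1 = (785 - 28^2)/1 = 1/1 = 1, a_1 = floor((28 + 28)/1) = 56.
  m_2 = 1*56 - 28 = 28, d_2 = (785 - 28^2)/1 = 1/1 = 1: (m_2, d_2) = (m_1, d_1) = (28, 1), so from here the quotient a_1 repeats; the period length is 1.
Hence the expansion of sqrt(785) is a_0 = 28 followed by the repeating block 56 (period 1).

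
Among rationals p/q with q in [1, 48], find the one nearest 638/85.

353/47

Expand x = 638/85 as a continued fraction with the Euclidean algorithm:
  638 = 7*85 + 43, so a_0 = 7.
  85 = 1*43 + 42, so a_1 = 1.
  43 = 1*42 + 1, so a_2 = 1.
  42 = 42*1 + 0, so a_3 = 42.
so x = [7; 1, 1, 42].
Convergents (p_i = a_i*p_{i-1} + p_{i-2}, q_i = a_i*q_{i-1} + q_{i-2} with p_{-2}=0, p_{-1}=1, q_{-2}=1, q_{-1}=0), until the denominator exceeds 48:
  i=0: a_0=7, p_0 = 7*1 + 0 = 7, q_0 = 7*0 + 1 = 1.
  i=1: a_1=1, p_1 = 1*7 + 1 = 8, q_1 = 1*1 + 0 = 1.
  i=2: a_2=1, p_2 = 1*8 + 7 = 15, q_2 = 1*1 + 1 = 2.
  i=3: a_3=42, p_3 = 42*15 + 8 = 638, q_3 = 42*2 + 1 = 85.
q_3 = 85 > 48, so the last convergent with denominator <= 48 is p_2/q_2 = 15/2.
The closest fraction with denominator <= 48 is either p_2/q_2 or the intermediate fraction (k*p_2 + p_1)/(k*q_2 + q_1) with the largest k >= 1 whose denominator stays <= 48; these approach x as k grows, and every other convergent or intermediate fraction in range is farther away.
Largest k: floor((48 - q_1)/q_2) = floor((48 - 1)/2) = 23.
That gives (23*15 + 8)/(23*2 + 1) = 353/47.
Compare the errors: |x - 15/2| = |638*2 - 15*85|/(85*2) = 1/170, and |x - 353/47| = |638*47 - 353*85|/(85*47) = 19/3995.
Cross-multiplying, 19*170 = 3230 < 3995 = 1*3995, so 19/3995 is smaller: the intermediate fraction 353/47 is closer to x than 15/2.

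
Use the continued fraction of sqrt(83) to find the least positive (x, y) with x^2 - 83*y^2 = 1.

First expand sqrt(83) as a continued fraction. With x_i = (sqrt(83) + m_i)/d_i and (m_0, d_0) = (0, 1): a_0 = floor(sqrt(83)) = 9, since 9^2 = 81 <= 83 < 100 = 10^2.
Iterate m_{i+1} = d_i*a_i - m_i, d_{i+1} = (83 - m_{i+1}^2)/d_i, a_{i+1} = floor((a_0 + m_{i+1})/d_{i+1}):
  m_1 = 1*9 - 0 = 9, d_1 = (83 - 9^2)/1 = 2/1 = 2, a_1 = floor((9 + 9)/2) = 9.
  m_2 = 2*9 - 9 = 9, d_2 = (83 - 9^2)/2 = 2/2 = 1, a_2 = floor((9 + 9)/1) = 18.
  m_3 = 1*18 - 9 = 9, d_3 = (83 - 9^2)/1 = 2/1 = 2: (m_3, d_3) = (m_1, d_1) = (9, 2), so from here the quotients repeat a_1, a_2; the period length is 2.
So sqrt(83) = [9; (9, 18)] with period length k = 2.
k is even, so the fundamental solution of x^2 - 83y^2 = 1 is (p_{k-1}, q_{k-1}) = (p_1, q_1); compute convergents through index 1.
Convergents (p_i = a_i*p_{i-1} + p_{i-2}, q_i = a_i*q_{i-1} + q_{i-2} with p_{-2}=0, p_{-1}=1, q_{-2}=1, q_{-1}=0):
  i=0: a_0=9, p_0 = 9*1 + 0 = 9, q_0 = 9*0 + 1 = 1.
  i=1: a_1=9, p_1 = 9*9 + 1 = 82, q_1 = 9*1 + 0 = 9.
Check: 82^2 - 83*9^2 = 6724 - 6723 = 1, so (x, y) = (82, 9) solves the equation, and by the theorem it is the least positive solution.

(x, y) = (82, 9)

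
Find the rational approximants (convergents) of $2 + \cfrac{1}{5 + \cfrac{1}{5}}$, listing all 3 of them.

Using the convergent recurrence p_i = a_i*p_{i-1} + p_{i-2}, q_i = a_i*q_{i-1} + q_{i-2} with p_{-2}=0, p_{-1}=1, q_{-2}=1, q_{-1}=0:
  i=0: a_0=2, p_0 = 2*1 + 0 = 2, q_0 = 2*0 + 1 = 1.
  i=1: a_1=5, p_1 = 5*2 + 1 = 11, q_1 = 5*1 + 0 = 5.
  i=2: a_2=5, p_2 = 5*11 + 2 = 57, q_2 = 5*5 + 1 = 26.

2/1, 11/5, 57/26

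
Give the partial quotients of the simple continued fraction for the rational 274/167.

[1; 1, 1, 1, 3, 1, 1, 1, 1, 2]

Run the Euclidean algorithm on 274 and 167; the successive quotients are the partial quotients a_0, a_1, ... (each step inverts the fractional part left over by the previous one):
  274 = 1*167 + 107, so a_0 = 1.
  167 = 1*107 + 60, so a_1 = 1.
  107 = 1*60 + 47, so a_2 = 1.
  60 = 1*47 + 13, so a_3 = 1.
  47 = 3*13 + 8, so a_4 = 3.
  13 = 1*8 + 5, so a_5 = 1.
  8 = 1*5 + 3, so a_6 = 1.
  5 = 1*3 + 2, so a_7 = 1.
  3 = 1*2 + 1, so a_8 = 1.
  2 = 2*1 + 0, so a_9 = 2.
The remainder reaches 0 after 10 divisions, so the expansion has 10 partial quotients, read off in order.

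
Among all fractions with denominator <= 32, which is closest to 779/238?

Expand x = 779/238 as a continued fraction with the Euclidean algorithm:
  779 = 3*238 + 65, so a_0 = 3.
  238 = 3*65 + 43, so a_1 = 3.
  65 = 1*43 + 22, so a_2 = 1.
  43 = 1*22 + 21, so a_3 = 1.
  22 = 1*21 + 1, so a_4 = 1.
  21 = 21*1 + 0, so a_5 = 21.
so x = [3; 3, 1, 1, 1, 21].
Convergents (p_i = a_i*p_{i-1} + p_{i-2}, q_i = a_i*q_{i-1} + q_{i-2} with p_{-2}=0, p_{-1}=1, q_{-2}=1, q_{-1}=0), until the denominator exceeds 32:
  i=0: a_0=3, p_0 = 3*1 + 0 = 3, q_0 = 3*0 + 1 = 1.
  i=1: a_1=3, p_1 = 3*3 + 1 = 10, q_1 = 3*1 + 0 = 3.
  i=2: a_2=1, p_2 = 1*10 + 3 = 13, q_2 = 1*3 + 1 = 4.
  i=3: a_3=1, p_3 = 1*13 + 10 = 23, q_3 = 1*4 + 3 = 7.
  i=4: a_4=1, p_4 = 1*23 + 13 = 36, q_4 = 1*7 + 4 = 11.
  i=5: a_5=21, p_5 = 21*36 + 23 = 779, q_5 = 21*11 + 7 = 238.
q_5 = 238 > 32, so the last convergent with denominator <= 32 is p_4/q_4 = 36/11.
The closest fraction with denominator <= 32 is either p_4/q_4 or the intermediate fraction (k*p_4 + p_3)/(k*q_4 + q_3) with the largest k >= 1 whose denominator stays <= 32; these approach x as k grows, and every other convergent or intermediate fraction in range is farther away.
Largest k: floor((32 - q_3)/q_4) = floor((32 - 7)/11) = 2.
That gives (2*36 + 23)/(2*11 + 7) = 95/29.
Compare the errors: |x - 36/11| = |779*11 - 36*238|/(238*11) = 1/2618, and |x - 95/29| = |779*29 - 95*238|/(238*29) = 19/6902.
Cross-multiplying, 1*6902 = 6902 < 49742 = 19*2618, so 1/2618 is smaller: the convergent 36/11 is closer to x than 95/29.

36/11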